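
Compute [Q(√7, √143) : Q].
[Q(√7, √143) : Q] = 4

[Q(√7):Q] = 2 (min poly x^2 - 7, irreducible since 7 is squarefree > 1). For the top step, suppose √143 ∈ Q(√7), say √143 = c + d√7 with c, d ∈ Q. Squaring: 143 = c^2 + 7d^2 + 2cd√7. Since √7 ∉ Q this forces 2cd = 0. If d = 0 then √143 = c ∈ Q, contradicting 143 squarefree > 1. If c = 0 then 143 = 7d^2, so 7·143 = (7d)^2 is a perfect square in Q — but 7·143 = 1001 is not a perfect square (since 7 and 143 are distinct squarefree integers). Contradiction. Hence √143 ∉ Q(√7), so x^2 - 143 stays irreducible over Q(√7) and [Q(√7, √143) : Q(√7)] = 2. By the tower law, [Q(√7, √143) : Q] = 2 · 2 = 4.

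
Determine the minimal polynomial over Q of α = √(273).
m_α(x) = x^2 - 273

α satisfies α^2 - 273 = 0, so x^2 - 273 annihilates α. Since d = 273 is squarefree and ≠ 1, it is not a perfect square in Q, so x^2 - 273 has no rational root and is therefore irreducible over Q (a degree-2 polynomial over a field is irreducible iff it has no root). Hence m_α(x) = x^2 - 273.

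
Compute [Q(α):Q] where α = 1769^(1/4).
[Q(α):Q] = 4

α is a root of x^4 - 1769. By Eisenstein's criterion at the prime p = 29 (which divides the constant term 1769 but p^2 = 841 does not, since 1769 is squarefree), x^4 - 1769 is irreducible over Q. Hence [Q(α):Q] = 4.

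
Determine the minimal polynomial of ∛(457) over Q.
m_α(x) = x^3 - 457

α satisfies α^3 = 457, so x^3 - 457 annihilates α. By the rational root test, a rational root p/q (in lowest terms) of x^3 - 457 would satisfy p^3 = 457 q^3, forcing q = 1 and p^3 = 457; but 457 is not a perfect cube, contradiction. A monic cubic over Q with no rational root is irreducible (any nontrivial factorization would include a linear factor). Hence x^3 - 457 is the minimal polynomial of α, and in particular [Q(α):Q] = 3.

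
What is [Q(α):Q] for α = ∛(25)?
[Q(α):Q] = 3

The minimal polynomial of α is x^3 - 25, irreducible over Q since 25 is not a perfect cube (so x^3 - 25 has no rational root). Hence [Q(α):Q] = deg(m_α) = 3.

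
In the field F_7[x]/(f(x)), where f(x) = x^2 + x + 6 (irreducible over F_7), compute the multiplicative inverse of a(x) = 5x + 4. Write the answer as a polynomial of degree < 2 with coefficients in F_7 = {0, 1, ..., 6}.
a(x)^(-1) ≡ 5x + 1 (mod f(x))

Since f is irreducible over F_7, F_7[x]/(f) is a field and a(x) ≠ 0 has an inverse. Apply the extended Euclidean algorithm to f(x) and a(x) in F_7[x]: f(x) = (3x + 2)·a(x) + (5). The last nonzero remainder is the constant 5 = gcd(f, a) in F_7. Back-substituting through the division chain expresses 5 = s(x)·a(x) + t(x)·f(x) with s(x) ≡ 4x + 5 (mod f), so (4x + 5)·a(x) ≡ 5 (mod f). Multiplying by 5^(-1) ≡ 3 in F_7 gives a(x)^(-1) ≡ 3·(4x + 5) ≡ 5x + 1 (mod f). Check: (5x + 4)·(5x + 1) = 4x^2 + 4x + 4 ≡ 1 (mod x^2 + x + 6).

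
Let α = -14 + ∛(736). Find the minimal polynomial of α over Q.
m_α(x) = x^3 + 42x^2 + 588x + 2008

Set β = α + 14 = ∛(736), so β^3 = 736. Then (α + 14)^3 - 736 = 0, i.e. α is a root of g(x) = (x + 14)^3 - 736 = x^3 + 42x^2 + 588x + 2008. Since g(x) = h(x + 14) where h(x) = x^3 - 736, and h is irreducible over Q (because 736 is not a perfect cube, so h has no rational root, and a monic cubic with no rational root is irreducible), g is also irreducible (irreducibility is preserved under the substitution x → x + 14). Hence m_α(x) = x^3 + 42x^2 + 588x + 2008.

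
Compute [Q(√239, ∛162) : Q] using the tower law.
[Q(√239, ∛162) : Q] = 6

Let L = Q(√239, ∛162). Since Q(√239) ⊂ L and [Q(√239):Q] = 2, the tower law gives 2 | [L:Q]. Likewise Q(∛162) ⊂ L with [Q(∛162):Q] = 3 (because 162 is not a perfect cube), so 3 | [L:Q]. As gcd(2,3) = 1, [L:Q] is divisible by 6. Conversely L is generated over Q by √239 and ∛162, so [L:Q] ≤ 2·3 = 6. Therefore [Q(√239, ∛162) : Q] = 6.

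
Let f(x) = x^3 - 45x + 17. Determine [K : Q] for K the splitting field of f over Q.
[K : Q] = 6

By the rational root test, any rational root of the monic integer polynomial f(x) = x^3 - 45x + 17 must be an integer dividing the constant term 17, i.e. one of ±{1, 17}. Evaluating: f(1) = -27, f(-1) = 61, f(17) = 4165, f(-17) = -4131; none is 0, so f has no rational root and is therefore irreducible over Q (a cubic with no linear factor over a field is irreducible). For an irreducible cubic, the Galois group is A_3 or S_3 according as the discriminant disc(f) = -4a^3 - 27b^2 = -4·(-45)^3 - 27·(17)^2 = 356697 is or is not a square in Q. Here disc(f) = 356697 is not a perfect square in Q, so the Galois group of f over Q is not contained in A_3 and must be all of S_3. The splitting field has degree |S_3| = 6 over Q, so [K : Q] = 6.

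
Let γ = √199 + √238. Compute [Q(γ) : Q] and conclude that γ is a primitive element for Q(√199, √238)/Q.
[Q(γ) : Q] = 4 (equivalently, Q(γ) = Q(√199, √238))

Obviously Q(γ) ⊆ Q(√199, √238), and [Q(√199, √238):Q] = 4 (since 199, 238 are distinct squarefree integers > 1 with 47362 not a perfect square). To show equality we compute the minimal polynomial of γ. From γ = √199 + √238: γ^2 = 199 + 2√(47362) + 238 = 437 + 2√(47362), so γ^2 - 437 = 2√(47362); squaring, (γ^2 - 437)^2 = 4·47362, i.e. γ^4 - 874γ^2 + 190969 - 189448 = 0, i.e. γ^4 - 874γ^2 + 1521 = 0. So γ is a root of x^4 - 874x^2 + 1521. This polynomial is irreducible over Q: it has no rational root (each ±√199 ± √238 is irrational), and any factorization into two quadratics over Q would force √(47362) ∈ Q (pairing opposite roots) or √199, √238 ∈ Q (other pairings), all impossible. Hence [Q(γ):Q] = 4 = [Q(√199, √238):Q], so Q(γ) = Q(√199, √238).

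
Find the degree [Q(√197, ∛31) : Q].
[Q(√197, ∛31) : Q] = 6

Let L = Q(√197, ∛31). Since Q(√197) ⊂ L and [Q(√197):Q] = 2, the tower law gives 2 | [L:Q]. Likewise Q(∛31) ⊂ L with [Q(∛31):Q] = 3 (because 31 is not a perfect cube), so 3 | [L:Q]. As gcd(2,3) = 1, [L:Q] is divisible by 6. Conversely L is generated over Q by √197 and ∛31, so [L:Q] ≤ 2·3 = 6. Therefore [Q(√197, ∛31) : Q] = 6.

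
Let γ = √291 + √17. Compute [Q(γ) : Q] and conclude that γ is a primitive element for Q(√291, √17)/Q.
[Q(γ) : Q] = 4 (equivalently, Q(γ) = Q(√291, √17))

Obviously Q(γ) ⊆ Q(√291, √17), and [Q(√291, √17):Q] = 4 (since 291, 17 are distinct squarefree integers > 1 with 4947 not a perfect square). To show equality we compute the minimal polynomial of γ. From γ = √291 + √17: γ^2 = 291 + 2√(4947) + 17 = 308 + 2√(4947), so γ^2 - 308 = 2√(4947); squaring, (γ^2 - 308)^2 = 4·4947, i.e. γ^4 - 616γ^2 + 94864 - 19788 = 0, i.e. γ^4 - 616γ^2 + 75076 = 0. So γ is a root of x^4 - 616x^2 + 75076. This polynomial is irreducible over Q: it has no rational root (each ±√291 ± √17 is irrational), and any factorization into two quadratics over Q would force √(4947) ∈ Q (pairing opposite roots) or √291, √17 ∈ Q (other pairings), all impossible. Hence [Q(γ):Q] = 4 = [Q(√291, √17):Q], so Q(γ) = Q(√291, √17).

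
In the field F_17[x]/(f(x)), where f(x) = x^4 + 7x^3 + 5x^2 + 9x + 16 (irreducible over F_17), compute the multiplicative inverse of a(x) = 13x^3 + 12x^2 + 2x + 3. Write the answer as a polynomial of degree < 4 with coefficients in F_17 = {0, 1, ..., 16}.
a(x)^(-1) ≡ 15x^2 + 10 (mod f(x))

Since f is irreducible over F_17, F_17[x]/(f) is a field and a(x) ≠ 0 has an inverse. Apply the extended Euclidean algorithm to f(x) and a(x) in F_17[x]: f(x) = (4x + 6)·a(x) + (10x^2 + 2x + 15);  a(x) = (3x + 4)·(10x^2 + 2x + 15) + (11). The last nonzero remainder is the constant 11 = gcd(f, a) in F_17. Back-substituting through the division chain expresses 11 = s(x)·a(x) + t(x)·f(x) with s(x) ≡ 12x^2 + 8 (mod f), so (12x^2 + 8)·a(x) ≡ 11 (mod f). Multiplying by 11^(-1) ≡ 14 in F_17 gives a(x)^(-1) ≡ 14·(12x^2 + 8) ≡ 15x^2 + 10 (mod f). Check: (13x^3 + 12x^2 + 2x + 3)·(15x^2 + 10) = 8x^5 + 10x^4 + 7x^3 + 12x^2 + 3x + 13 ≡ 1 (mod x^4 + 7x^3 + 5x^2 + 9x + 16).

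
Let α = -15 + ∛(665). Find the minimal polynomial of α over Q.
m_α(x) = x^3 + 45x^2 + 675x + 2710

Set β = α + 15 = ∛(665), so β^3 = 665. Then (α + 15)^3 - 665 = 0, i.e. α is a root of g(x) = (x + 15)^3 - 665 = x^3 + 45x^2 + 675x + 2710. Since g(x) = h(x + 15) where h(x) = x^3 - 665, and h is irreducible over Q (because 665 is not a perfect cube, so h has no rational root, and a monic cubic with no rational root is irreducible), g is also irreducible (irreducibility is preserved under the substitution x → x + 15). Hence m_α(x) = x^3 + 45x^2 + 675x + 2710.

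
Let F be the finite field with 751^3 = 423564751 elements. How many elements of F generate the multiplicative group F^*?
There are φ(423564750) = 96811200 primitive elements

F_q^* is cyclic of order q - 1 = 423564750. A cyclic group of order m has exactly φ(m) generators. Here m = 423564750 = 2 · 3^2 · 5^3 · 7 · 26893, so the number of primitive elements is φ(423564750) = 96811200.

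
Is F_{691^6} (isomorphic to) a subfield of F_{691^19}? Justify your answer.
No: F_{691^6} is not a subfield of F_{691^19}

F_{p^m} embeds in F_{p^n} iff m | n. Here 6 ∤ 19 (since 19 = 3·6 + 1 with remainder 1 ≠ 0), so F_{691^6} is not a subfield of F_{691^19}. Equivalently: if it were, the tower law would give 6 = [F_{691^6}:F_691] dividing [F_{691^19}:F_691] = 19, contradiction.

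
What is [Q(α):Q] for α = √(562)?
[Q(α):Q] = 2

[Q(α):Q] equals the degree of the minimal polynomial of α. Here α^2 = 562 and x^2 - 562 is irreducible (d = 562 is squarefree, ≠ 1, hence not a square), so deg(m_α) = 2. Thus [Q(α):Q] = 2.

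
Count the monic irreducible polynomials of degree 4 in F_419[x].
There are 7705372290 monic irreducible polynomials of degree 4 over F_419

Each element of F_{419^4} that lies in no proper subfield is a root of exactly one monic irreducible of degree 4 over F_419, and each such polynomial has 4 distinct roots in F_{419^4}. By Möbius inversion the count is N_419(4) = (1/4) Σ_{d|4} μ(4/d) · 419^d = (1/4)(μ(4)·419^1 + μ(2)·419^2 + μ(1)·419^4) = 30821489160/4 = 7705372290.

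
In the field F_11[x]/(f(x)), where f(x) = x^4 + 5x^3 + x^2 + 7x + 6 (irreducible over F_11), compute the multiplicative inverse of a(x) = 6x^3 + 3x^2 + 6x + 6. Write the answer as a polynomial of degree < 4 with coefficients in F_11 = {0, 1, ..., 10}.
a(x)^(-1) ≡ 5x^2 + 10x + 4 (mod f(x))

Since f is irreducible over F_11, F_11[x]/(f) is a field and a(x) ≠ 0 has an inverse. Apply the extended Euclidean algorithm to f(x) and a(x) in F_11[x]: f(x) = (2x + 9)·a(x) + (6x^2 + 7x + 7);  a(x) = (x + 3)·(6x^2 + 7x + 7) + (7). The last nonzero remainder is the constant 7 = gcd(f, a) in F_11. Back-substituting through the division chain expresses 7 = s(x)·a(x) + t(x)·f(x) with s(x) ≡ 2x^2 + 4x + 6 (mod f), so (2x^2 + 4x + 6)·a(x) ≡ 7 (mod f). Multiplying by 7^(-1) ≡ 8 in F_11 gives a(x)^(-1) ≡ 8·(2x^2 + 4x + 6) ≡ 5x^2 + 10x + 4 (mod f). Check: (6x^3 + 3x^2 + 6x + 6)·(5x^2 + 10x + 4) = 8x^5 + 9x^4 + 7x^3 + 3x^2 + 7x + 2 ≡ 1 (mod x^4 + 5x^3 + x^2 + 7x + 6).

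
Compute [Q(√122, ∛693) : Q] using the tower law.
[Q(√122, ∛693) : Q] = 6

Let L = Q(√122, ∛693). Since Q(√122) ⊂ L and [Q(√122):Q] = 2, the tower law gives 2 | [L:Q]. Likewise Q(∛693) ⊂ L with [Q(∛693):Q] = 3 (because 693 is not a perfect cube), so 3 | [L:Q]. As gcd(2,3) = 1, [L:Q] is divisible by 6. Conversely L is generated over Q by √122 and ∛693, so [L:Q] ≤ 2·3 = 6. Therefore [Q(√122, ∛693) : Q] = 6.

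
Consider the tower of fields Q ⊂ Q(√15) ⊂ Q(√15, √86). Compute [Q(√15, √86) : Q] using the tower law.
[Q(√15, √86) : Q] = 4

[Q(√15):Q] = 2 (min poly x^2 - 15, irreducible since 15 is squarefree > 1). For the top step, suppose √86 ∈ Q(√15), say √86 = c + d√15 with c, d ∈ Q. Squaring: 86 = c^2 + 15d^2 + 2cd√15. Since √15 ∉ Q this forces 2cd = 0. If d = 0 then √86 = c ∈ Q, contradicting 86 squarefree > 1. If c = 0 then 86 = 15d^2, so 15·86 = (15d)^2 is a perfect square in Q — but 15·86 = 1290 is not a perfect square (since 15 and 86 are distinct squarefree integers). Contradiction. Hence √86 ∉ Q(√15), so x^2 - 86 stays irreducible over Q(√15) and [Q(√15, √86) : Q(√15)] = 2. By the tower law, [Q(√15, √86) : Q] = 2 · 2 = 4.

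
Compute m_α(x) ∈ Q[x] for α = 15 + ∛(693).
m_α(x) = x^3 - 45x^2 + 675x - 4068

Set β = α - 15 = ∛(693), so β^3 = 693. Then (α - 15)^3 - 693 = 0, i.e. α is a root of g(x) = (x - 15)^3 - 693 = x^3 - 45x^2 + 675x - 4068. Since g(x) = h(x - 15) where h(x) = x^3 - 693, and h is irreducible over Q (because 693 is not a perfect cube, so h has no rational root, and a monic cubic with no rational root is irreducible), g is also irreducible (irreducibility is preserved under the substitution x → x - 15). Hence m_α(x) = x^3 - 45x^2 + 675x - 4068.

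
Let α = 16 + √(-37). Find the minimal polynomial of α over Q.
m_α(x) = x^2 - 32x + 293

From α - 16 = √(-37), squaring gives (α - 16)^2 = -37, i.e. α^2 - 32α + 256 = -37, so α^2 - 32α + 293 = 0. The discriminant of x^2 - 32x + 293 is (-32)^2 - 4·(293) = 1024 - 1172 = -148, and 4·(-37) is not a perfect square in Q since -37 is squarefree and ≠ 1. Hence x^2 - 32x + 293 is irreducible over Q and is the minimal polynomial of α.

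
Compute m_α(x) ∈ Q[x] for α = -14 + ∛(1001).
m_α(x) = x^3 + 42x^2 + 588x + 1743

Set β = α + 14 = ∛(1001), so β^3 = 1001. Then (α + 14)^3 - 1001 = 0, i.e. α is a root of g(x) = (x + 14)^3 - 1001 = x^3 + 42x^2 + 588x + 1743. Since g(x) = h(x + 14) where h(x) = x^3 - 1001, and h is irreducible over Q (because 1001 is not a perfect cube, so h has no rational root, and a monic cubic with no rational root is irreducible), g is also irreducible (irreducibility is preserved under the substitution x → x + 14). Hence m_α(x) = x^3 + 42x^2 + 588x + 1743.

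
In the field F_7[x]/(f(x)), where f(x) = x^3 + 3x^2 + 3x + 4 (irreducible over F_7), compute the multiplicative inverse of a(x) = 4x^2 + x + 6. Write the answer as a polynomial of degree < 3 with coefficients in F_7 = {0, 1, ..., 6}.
a(x)^(-1) ≡ 2x^2 + 2x + 6 (mod f(x))

Since f is irreducible over F_7, F_7[x]/(f) is a field and a(x) ≠ 0 has an inverse. Apply the extended Euclidean algorithm to f(x) and a(x) in F_7[x]: f(x) = (2x + 2)·a(x) + (3x + 6);  a(x) = (6x)·(3x + 6) + (6). The last nonzero remainder is the constant 6 = gcd(f, a) in F_7. Back-substituting through the division chain expresses 6 = s(x)·a(x) + t(x)·f(x) with s(x) ≡ 5x^2 + 5x + 1 (mod f), so (5x^2 + 5x + 1)·a(x) ≡ 6 (mod f). Multiplying by 6^(-1) ≡ 6 in F_7 gives a(x)^(-1) ≡ 6·(5x^2 + 5x + 1) ≡ 2x^2 + 2x + 6 (mod f). Check: (4x^2 + x + 6)·(2x^2 + 2x + 6) = x^4 + 3x^3 + 3x^2 + 4x + 1 ≡ 1 (mod x^3 + 3x^2 + 3x + 4).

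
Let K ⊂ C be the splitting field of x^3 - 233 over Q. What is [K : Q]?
[K : Q] = 6

The roots of x^3 - 233 are ∛233, ω∛233, ω^2∛233 where ω = e^(2πi/3) is a primitive cube root of unity, so K = Q(∛233, ω). Now [Q(∛233):Q] = 3 (since 233 is not a perfect cube, x^3 - 233 is irreducible) and [Q(ω):Q] = 2. Both 2 and 3 divide [K:Q], and [K:Q] ≤ 3·2 = 6, so [K:Q] = 6. (Equivalently: Q(∛233) ⊂ R but ω ∉ R, so [K : Q(∛233)] = 2.)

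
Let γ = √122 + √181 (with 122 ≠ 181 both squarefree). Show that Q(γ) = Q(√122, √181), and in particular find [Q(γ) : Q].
[Q(γ) : Q] = 4 (equivalently, Q(γ) = Q(√122, √181))

Obviously Q(γ) ⊆ Q(√122, √181), and [Q(√122, √181):Q] = 4 (since 122, 181 are distinct squarefree integers > 1 with 22082 not a perfect square). To show equality we compute the minimal polynomial of γ. From γ = √122 + √181: γ^2 = 122 + 2√(22082) + 181 = 303 + 2√(22082), so γ^2 - 303 = 2√(22082); squaring, (γ^2 - 303)^2 = 4·22082, i.e. γ^4 - 606γ^2 + 91809 - 88328 = 0, i.e. γ^4 - 606γ^2 + 3481 = 0. So γ is a root of x^4 - 606x^2 + 3481. This polynomial is irreducible over Q: it has no rational root (each ±√122 ± √181 is irrational), and any factorization into two quadratics over Q would force √(22082) ∈ Q (pairing opposite roots) or √122, √181 ∈ Q (other pairings), all impossible. Hence [Q(γ):Q] = 4 = [Q(√122, √181):Q], so Q(γ) = Q(√122, √181).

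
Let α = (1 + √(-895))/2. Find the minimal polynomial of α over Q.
m_α(x) = x^2 - x + 224

From 2α - 1 = √(-895), squaring gives (2α - 1)^2 = -895, i.e. 4α^2 - 4α + 1 = -895, so α^2 - α + (1 + 895)/4 = 0. Since -895 ≡ 1 (mod 4), (1 + 895)/4 = 224 ∈ Z. The polynomial x^2 - x + 224 has discriminant 1 - 4·(224) = -895, which is not a perfect square in Q (d = -895 is squarefree and ≠ 1), so x^2 - x + 224 is irreducible over Q. It is the minimal polynomial of α.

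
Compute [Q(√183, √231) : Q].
[Q(√183, √231) : Q] = 4

[Q(√183):Q] = 2 (min poly x^2 - 183, irreducible since 183 is squarefree > 1). For the top step, suppose √231 ∈ Q(√183), say √231 = c + d√183 with c, d ∈ Q. Squaring: 231 = c^2 + 183d^2 + 2cd√183. Since √183 ∉ Q this forces 2cd = 0. If d = 0 then √231 = c ∈ Q, contradicting 231 squarefree > 1. If c = 0 then 231 = 183d^2, so 183·231 = (183d)^2 is a perfect square in Q — but 183·231 = 42273 is not a perfect square (since 183 and 231 are distinct squarefree integers). Contradiction. Hence √231 ∉ Q(√183), so x^2 - 231 stays irreducible over Q(√183) and [Q(√183, √231) : Q(√183)] = 2. By the tower law, [Q(√183, √231) : Q] = 2 · 2 = 4.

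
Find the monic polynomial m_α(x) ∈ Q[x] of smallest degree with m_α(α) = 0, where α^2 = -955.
m_α(x) = x^2 + 955

α satisfies α^2 + 955 = 0, so x^2 + 955 annihilates α. Since d = -955 is squarefree and ≠ 1, it is not a perfect square in Q, so x^2 + 955 has no rational root and is therefore irreducible over Q (a degree-2 polynomial over a field is irreducible iff it has no root). Hence m_α(x) = x^2 + 955.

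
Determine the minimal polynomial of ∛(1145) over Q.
m_α(x) = x^3 - 1145

α satisfies α^3 = 1145, so x^3 - 1145 annihilates α. By the rational root test, a rational root p/q (in lowest terms) of x^3 - 1145 would satisfy p^3 = 1145 q^3, forcing q = 1 and p^3 = 1145; but 1145 is not a perfect cube, contradiction. A monic cubic over Q with no rational root is irreducible (any nontrivial factorization would include a linear factor). Hence x^3 - 1145 is the minimal polynomial of α, and in particular [Q(α):Q] = 3.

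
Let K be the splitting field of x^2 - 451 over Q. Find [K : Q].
[K : Q] = 2

f(x) = x^2 - 451 factors as (x - √451)(x + √451). The splitting field is K = Q(√451). Since 451 is squarefree and > 1, it is not a perfect square, so x^2 - 451 is irreducible over Q and [Q(√451) : Q] = 2. Hence [K : Q] = 2.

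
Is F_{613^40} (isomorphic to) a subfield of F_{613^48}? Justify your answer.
No: F_{613^40} is not a subfield of F_{613^48}

F_{p^m} embeds in F_{p^n} iff m | n. Here 40 ∤ 48 (since 48 = 1·40 + 8 with remainder 8 ≠ 0), so F_{613^40} is not a subfield of F_{613^48}. Equivalently: if it were, the tower law would give 40 = [F_{613^40}:F_613] dividing [F_{613^48}:F_613] = 48, contradiction.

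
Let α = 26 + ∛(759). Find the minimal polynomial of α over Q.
m_α(x) = x^3 - 78x^2 + 2028x - 18335

Set β = α - 26 = ∛(759), so β^3 = 759. Then (α - 26)^3 - 759 = 0, i.e. α is a root of g(x) = (x - 26)^3 - 759 = x^3 - 78x^2 + 2028x - 18335. Since g(x) = h(x - 26) where h(x) = x^3 - 759, and h is irreducible over Q (because 759 is not a perfect cube, so h has no rational root, and a monic cubic with no rational root is irreducible), g is also irreducible (irreducibility is preserved under the substitution x → x - 26). Hence m_α(x) = x^3 - 78x^2 + 2028x - 18335.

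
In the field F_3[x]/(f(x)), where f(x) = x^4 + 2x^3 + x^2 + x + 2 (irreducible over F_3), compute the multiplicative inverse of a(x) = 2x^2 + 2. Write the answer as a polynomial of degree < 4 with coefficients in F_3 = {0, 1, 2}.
a(x)^(-1) ≡ 2x^3 + 2x^2 + 2x + 1 (mod f(x))

Since f is irreducible over F_3, F_3[x]/(f) is a field and a(x) ≠ 0 has an inverse. Apply the extended Euclidean algorithm to f(x) and a(x) in F_3[x]: f(x) = (2x^2 + x)·a(x) + (2x + 2);  a(x) = (x + 2)·(2x + 2) + (1). The last nonzero remainder is the constant 1 = gcd(f, a) in F_3. Back-substituting through the division chain expresses 1 = s(x)·a(x) + t(x)·f(x) with s(x) ≡ 2x^3 + 2x^2 + 2x + 1 (mod f), so a(x)^(-1) ≡ s(x) = 2x^3 + 2x^2 + 2x + 1 (mod f). Check: (2x^2 + 2)·(2x^3 + 2x^2 + 2x + 1) = x^5 + x^4 + 2x^3 + x + 2 ≡ 1 (mod x^4 + 2x^3 + x^2 + x + 2).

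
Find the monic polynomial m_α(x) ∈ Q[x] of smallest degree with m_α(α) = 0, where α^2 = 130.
m_α(x) = x^2 - 130

α satisfies α^2 - 130 = 0, so x^2 - 130 annihilates α. Since d = 130 is squarefree and ≠ 1, it is not a perfect square in Q, so x^2 - 130 has no rational root and is therefore irreducible over Q (a degree-2 polynomial over a field is irreducible iff it has no root). Hence m_α(x) = x^2 - 130.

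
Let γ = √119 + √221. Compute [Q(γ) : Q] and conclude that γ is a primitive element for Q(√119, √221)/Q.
[Q(γ) : Q] = 4 (equivalently, Q(γ) = Q(√119, √221))

Obviously Q(γ) ⊆ Q(√119, √221), and [Q(√119, √221):Q] = 4 (since 119, 221 are distinct squarefree integers > 1 with 26299 not a perfect square). To show equality we compute the minimal polynomial of γ. From γ = √119 + √221: γ^2 = 119 + 2√(26299) + 221 = 340 + 2√(26299), so γ^2 - 340 = 2√(26299); squaring, (γ^2 - 340)^2 = 4·26299, i.e. γ^4 - 680γ^2 + 115600 - 105196 = 0, i.e. γ^4 - 680γ^2 + 10404 = 0. So γ is a root of x^4 - 680x^2 + 10404. This polynomial is irreducible over Q: it has no rational root (each ±√119 ± √221 is irrational), and any factorization into two quadratics over Q would force √(26299) ∈ Q (pairing opposite roots) or √119, √221 ∈ Q (other pairings), all impossible. Hence [Q(γ):Q] = 4 = [Q(√119, √221):Q], so Q(γ) = Q(√119, √221).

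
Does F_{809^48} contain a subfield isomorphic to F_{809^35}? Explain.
No: F_{809^35} is not a subfield of F_{809^48}

F_{p^m} embeds in F_{p^n} iff m | n. Here 35 ∤ 48 (since 48 = 1·35 + 13 with remainder 13 ≠ 0), so F_{809^35} is not a subfield of F_{809^48}. Equivalently: if it were, the tower law would give 35 = [F_{809^35}:F_809] dividing [F_{809^48}:F_809] = 48, contradiction.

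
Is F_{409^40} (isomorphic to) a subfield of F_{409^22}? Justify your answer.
No: F_{409^40} is not a subfield of F_{409^22}

F_{p^m} embeds in F_{p^n} iff m | n. Here 40 ∤ 22 (since 22 = 0·40 + 22 with remainder 22 ≠ 0), so F_{409^40} is not a subfield of F_{409^22}. Equivalently: if it were, the tower law would give 40 = [F_{409^40}:F_409] dividing [F_{409^22}:F_409] = 22, contradiction.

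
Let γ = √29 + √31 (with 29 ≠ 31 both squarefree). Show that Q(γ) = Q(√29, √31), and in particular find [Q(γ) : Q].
[Q(γ) : Q] = 4 (equivalently, Q(γ) = Q(√29, √31))

Obviously Q(γ) ⊆ Q(√29, √31), and [Q(√29, √31):Q] = 4 (since 29, 31 are distinct squarefree integers > 1 with 899 not a perfect square). To show equality we compute the minimal polynomial of γ. From γ = √29 + √31: γ^2 = 29 + 2√(899) + 31 = 60 + 2√(899), so γ^2 - 60 = 2√(899); squaring, (γ^2 - 60)^2 = 4·899, i.e. γ^4 - 120γ^2 + 3600 - 3596 = 0, i.e. γ^4 - 120γ^2 + 4 = 0. So γ is a root of x^4 - 120x^2 + 4. This polynomial is irreducible over Q: it has no rational root (each ±√29 ± √31 is irrational), and any factorization into two quadratics over Q would force √(899) ∈ Q (pairing opposite roots) or √29, √31 ∈ Q (other pairings), all impossible. Hence [Q(γ):Q] = 4 = [Q(√29, √31):Q], so Q(γ) = Q(√29, √31).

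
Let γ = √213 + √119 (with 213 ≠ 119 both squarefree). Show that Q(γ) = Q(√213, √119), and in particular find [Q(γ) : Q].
[Q(γ) : Q] = 4 (equivalently, Q(γ) = Q(√213, √119))

Obviously Q(γ) ⊆ Q(√213, √119), and [Q(√213, √119):Q] = 4 (since 213, 119 are distinct squarefree integers > 1 with 25347 not a perfect square). To show equality we compute the minimal polynomial of γ. From γ = √213 + √119: γ^2 = 213 + 2√(25347) + 119 = 332 + 2√(25347), so γ^2 - 332 = 2√(25347); squaring, (γ^2 - 332)^2 = 4·25347, i.e. γ^4 - 664γ^2 + 110224 - 101388 = 0, i.e. γ^4 - 664γ^2 + 8836 = 0. So γ is a root of x^4 - 664x^2 + 8836. This polynomial is irreducible over Q: it has no rational root (each ±√213 ± √119 is irrational), and any factorization into two quadratics over Q would force √(25347) ∈ Q (pairing opposite roots) or √213, √119 ∈ Q (other pairings), all impossible. Hence [Q(γ):Q] = 4 = [Q(√213, √119):Q], so Q(γ) = Q(√213, √119).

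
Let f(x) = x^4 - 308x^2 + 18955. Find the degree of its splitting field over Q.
[K : Q] = 4

Solving the quadratic in x^2: x^2 = (308 ± √(308^2 - 4·18955))/2 = (308 ± √19044)/2 = (308 ± 138)/2, giving x^2 = 223 or x^2 = 85. So f(x) = (x^2 - 223)(x^2 - 85) and the roots of f are ±√223, ±√85. Hence the splitting field is K = Q(√223, √85). Since 223 and 85 are distinct squarefree integers > 1, their product 18955 is not a perfect square, so √85 ∉ Q(√223). By the tower law [K:Q] = [Q(√223,√85):Q(√223)] · [Q(√223):Q] = 2 · 2 = 4.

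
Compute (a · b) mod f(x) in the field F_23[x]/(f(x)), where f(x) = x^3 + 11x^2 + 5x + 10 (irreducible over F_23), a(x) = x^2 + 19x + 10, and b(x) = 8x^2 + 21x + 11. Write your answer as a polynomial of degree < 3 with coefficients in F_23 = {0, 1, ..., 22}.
a · b ≡ 21x^2 + 6x + 19 (mod f(x))

Multiply in F_23[x]: a(x)·b(x) = (x^2 + 19x + 10)·(8x^2 + 21x + 11) = 8x^4 + 12x^3 + 7x^2 + 5x + 18. This has degree ≥ 3, so divide by f(x) over F_23: 8x^4 + 12x^3 + 7x^2 + 5x + 18 = (8x + 16)·(x^3 + 11x^2 + 5x + 10) + (21x^2 + 6x + 19). Hence a·b ≡ 21x^2 + 6x + 19 (mod f). (F_23[x]/(f) is a field with 23^3 = 12167 elements since f is irreducible of degree 3.)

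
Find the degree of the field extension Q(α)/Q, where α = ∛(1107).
[Q(α):Q] = 3

The minimal polynomial of α is x^3 - 1107, irreducible over Q since 1107 is not a perfect cube (so x^3 - 1107 has no rational root). Hence [Q(α):Q] = deg(m_α) = 3.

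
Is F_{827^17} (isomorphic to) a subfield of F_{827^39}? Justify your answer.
No: F_{827^17} is not a subfield of F_{827^39}

F_{p^m} embeds in F_{p^n} iff m | n. Here 17 ∤ 39 (since 39 = 2·17 + 5 with remainder 5 ≠ 0), so F_{827^17} is not a subfield of F_{827^39}. Equivalently: if it were, the tower law would give 17 = [F_{827^17}:F_827] dividing [F_{827^39}:F_827] = 39, contradiction.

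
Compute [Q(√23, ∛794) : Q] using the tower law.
[Q(√23, ∛794) : Q] = 6

Let L = Q(√23, ∛794). Since Q(√23) ⊂ L and [Q(√23):Q] = 2, the tower law gives 2 | [L:Q]. Likewise Q(∛794) ⊂ L with [Q(∛794):Q] = 3 (because 794 is not a perfect cube), so 3 | [L:Q]. As gcd(2,3) = 1, [L:Q] is divisible by 6. Conversely L is generated over Q by √23 and ∛794, so [L:Q] ≤ 2·3 = 6. Therefore [Q(√23, ∛794) : Q] = 6.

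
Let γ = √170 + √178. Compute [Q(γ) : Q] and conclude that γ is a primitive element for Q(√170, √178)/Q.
[Q(γ) : Q] = 4 (equivalently, Q(γ) = Q(√170, √178))

Obviously Q(γ) ⊆ Q(√170, √178), and [Q(√170, √178):Q] = 4 (since 170, 178 are distinct squarefree integers > 1 with 30260 not a perfect square). To show equality we compute the minimal polynomial of γ. From γ = √170 + √178: γ^2 = 170 + 2√(30260) + 178 = 348 + 2√(30260), so γ^2 - 348 = 2√(30260); squaring, (γ^2 - 348)^2 = 4·30260, i.e. γ^4 - 696γ^2 + 121104 - 121040 = 0, i.e. γ^4 - 696γ^2 + 64 = 0. So γ is a root of x^4 - 696x^2 + 64. This polynomial is irreducible over Q: it has no rational root (each ±√170 ± √178 is irrational), and any factorization into two quadratics over Q would force √(30260) ∈ Q (pairing opposite roots) or √170, √178 ∈ Q (other pairings), all impossible. Hence [Q(γ):Q] = 4 = [Q(√170, √178):Q], so Q(γ) = Q(√170, √178).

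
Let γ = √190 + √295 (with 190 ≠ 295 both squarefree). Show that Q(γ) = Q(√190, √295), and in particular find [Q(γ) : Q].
[Q(γ) : Q] = 4 (equivalently, Q(γ) = Q(√190, √295))

Obviously Q(γ) ⊆ Q(√190, √295), and [Q(√190, √295):Q] = 4 (since 190, 295 are distinct squarefree integers > 1 with 56050 not a perfect square). To show equality we compute the minimal polynomial of γ. From γ = √190 + √295: γ^2 = 190 + 2√(56050) + 295 = 485 + 2√(56050), so γ^2 - 485 = 2√(56050); squaring, (γ^2 - 485)^2 = 4·56050, i.e. γ^4 - 970γ^2 + 235225 - 224200 = 0, i.e. γ^4 - 970γ^2 + 11025 = 0. So γ is a root of x^4 - 970x^2 + 11025. This polynomial is irreducible over Q: it has no rational root (each ±√190 ± √295 is irrational), and any factorization into two quadratics over Q would force √(56050) ∈ Q (pairing opposite roots) or √190, √295 ∈ Q (other pairings), all impossible. Hence [Q(γ):Q] = 4 = [Q(√190, √295):Q], so Q(γ) = Q(√190, √295).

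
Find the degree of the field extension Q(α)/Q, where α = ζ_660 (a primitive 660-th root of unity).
[Q(α):Q] = 160

The minimal polynomial of ζ_660 over Q is the 660-th cyclotomic polynomial Φ_660(x), which is irreducible over Q and has degree φ(660) = 160. Hence [Q(α):Q] = φ(660) = 160.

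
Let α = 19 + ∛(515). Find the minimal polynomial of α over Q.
m_α(x) = x^3 - 57x^2 + 1083x - 7374

Set β = α - 19 = ∛(515), so β^3 = 515. Then (α - 19)^3 - 515 = 0, i.e. α is a root of g(x) = (x - 19)^3 - 515 = x^3 - 57x^2 + 1083x - 7374. Since g(x) = h(x - 19) where h(x) = x^3 - 515, and h is irreducible over Q (because 515 is not a perfect cube, so h has no rational root, and a monic cubic with no rational root is irreducible), g is also irreducible (irreducibility is preserved under the substitution x → x - 19). Hence m_α(x) = x^3 - 57x^2 + 1083x - 7374.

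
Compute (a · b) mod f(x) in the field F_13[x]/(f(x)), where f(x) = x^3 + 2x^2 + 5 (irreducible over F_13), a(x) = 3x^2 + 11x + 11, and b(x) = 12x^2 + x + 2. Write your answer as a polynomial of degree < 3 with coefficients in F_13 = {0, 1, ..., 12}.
a · b ≡ 10x^2 + 9x + 6 (mod f(x))

Multiply in F_13[x]: a(x)·b(x) = (3x^2 + 11x + 11)·(12x^2 + x + 2) = 10x^4 + 5x^3 + 6x^2 + 7x + 9. This has degree ≥ 3, so divide by f(x) over F_13: 10x^4 + 5x^3 + 6x^2 + 7x + 9 = (10x + 11)·(x^3 + 2x^2 + 5) + (10x^2 + 9x + 6). Hence a·b ≡ 10x^2 + 9x + 6 (mod f). (F_13[x]/(f) is a field with 13^3 = 2197 elements since f is irreducible of degree 3.)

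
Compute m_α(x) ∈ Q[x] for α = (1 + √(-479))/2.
m_α(x) = x^2 - x + 120

From 2α - 1 = √(-479), squaring gives (2α - 1)^2 = -479, i.e. 4α^2 - 4α + 1 = -479, so α^2 - α + (1 + 479)/4 = 0. Since -479 ≡ 1 (mod 4), (1 + 479)/4 = 120 ∈ Z. The polynomial x^2 - x + 120 has discriminant 1 - 4·(120) = -479, which is not a perfect square in Q (d = -479 is squarefree and ≠ 1), so x^2 - x + 120 is irreducible over Q. It is the minimal polynomial of α.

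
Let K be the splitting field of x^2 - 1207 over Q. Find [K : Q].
[K : Q] = 2

f(x) = x^2 - 1207 factors as (x - √1207)(x + √1207). The splitting field is K = Q(√1207). Since 1207 is squarefree and > 1, it is not a perfect square, so x^2 - 1207 is irreducible over Q and [Q(√1207) : Q] = 2. Hence [K : Q] = 2.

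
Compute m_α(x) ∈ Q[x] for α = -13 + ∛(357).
m_α(x) = x^3 + 39x^2 + 507x + 1840

Set β = α + 13 = ∛(357), so β^3 = 357. Then (α + 13)^3 - 357 = 0, i.e. α is a root of g(x) = (x + 13)^3 - 357 = x^3 + 39x^2 + 507x + 1840. Since g(x) = h(x + 13) where h(x) = x^3 - 357, and h is irreducible over Q (because 357 is not a perfect cube, so h has no rational root, and a monic cubic with no rational root is irreducible), g is also irreducible (irreducibility is preserved under the substitution x → x + 13). Hence m_α(x) = x^3 + 39x^2 + 507x + 1840.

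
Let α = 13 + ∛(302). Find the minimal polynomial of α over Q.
m_α(x) = x^3 - 39x^2 + 507x - 2499

Set β = α - 13 = ∛(302), so β^3 = 302. Then (α - 13)^3 - 302 = 0, i.e. α is a root of g(x) = (x - 13)^3 - 302 = x^3 - 39x^2 + 507x - 2499. Since g(x) = h(x - 13) where h(x) = x^3 - 302, and h is irreducible over Q (because 302 is not a perfect cube, so h has no rational root, and a monic cubic with no rational root is irreducible), g is also irreducible (irreducibility is preserved under the substitution x → x - 13). Hence m_α(x) = x^3 - 39x^2 + 507x - 2499.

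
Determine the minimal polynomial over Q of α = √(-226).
m_α(x) = x^2 + 226

α satisfies α^2 + 226 = 0, so x^2 + 226 annihilates α. Since d = -226 is squarefree and ≠ 1, it is not a perfect square in Q, so x^2 + 226 has no rational root and is therefore irreducible over Q (a degree-2 polynomial over a field is irreducible iff it has no root). Hence m_α(x) = x^2 + 226.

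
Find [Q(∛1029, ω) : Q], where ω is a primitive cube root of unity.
[Q(∛1029, ω) : Q] = 6

[Q(∛1029):Q] = 3 (min poly x^3 - 1029, irreducible since 1029 is not a perfect cube). [Q(ω):Q] = 2 (min poly x^2 + x + 1). Since Q(∛1029) ⊂ R and ω ∉ R, we have ω ∉ Q(∛1029), so x^2 + x + 1 remains irreducible over Q(∛1029) and [Q(∛1029, ω) : Q(∛1029)] = 2. By the tower law, [Q(∛1029, ω) : Q] = 3 · 2 = 6. (In fact Q(∛1029, ω) is the splitting field of x^3 - 1029 over Q.)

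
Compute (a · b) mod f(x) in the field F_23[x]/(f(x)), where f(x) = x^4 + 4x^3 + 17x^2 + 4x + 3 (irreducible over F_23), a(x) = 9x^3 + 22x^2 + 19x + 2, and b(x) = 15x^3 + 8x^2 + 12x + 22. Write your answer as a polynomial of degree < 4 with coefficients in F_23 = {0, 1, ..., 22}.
a · b ≡ 16x^3 + 18x^2 + 9x + 1 (mod f(x))

Multiply in F_23[x]: a(x)·b(x) = (9x^3 + 22x^2 + 19x + 2)·(15x^3 + 8x^2 + 12x + 22) = 20x^6 + 11x^5 + 17x^4 + 15x^2 + 5x + 21. This has degree ≥ 4, so divide by f(x) over F_23: 20x^6 + 11x^5 + 17x^4 + 15x^2 + 5x + 21 = (20x^2 + 22)·(x^4 + 4x^3 + 17x^2 + 4x + 3) + (16x^3 + 18x^2 + 9x + 1). Hence a·b ≡ 16x^3 + 18x^2 + 9x + 1 (mod f). (F_23[x]/(f) is a field with 23^4 = 279841 elements since f is irreducible of degree 4.)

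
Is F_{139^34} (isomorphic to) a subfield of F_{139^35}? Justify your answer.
No: F_{139^34} is not a subfield of F_{139^35}

F_{p^m} embeds in F_{p^n} iff m | n. Here 34 ∤ 35 (since 35 = 1·34 + 1 with remainder 1 ≠ 0), so F_{139^34} is not a subfield of F_{139^35}. Equivalently: if it were, the tower law would give 34 = [F_{139^34}:F_139] dividing [F_{139^35}:F_139] = 35, contradiction.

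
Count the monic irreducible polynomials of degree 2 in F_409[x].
There are 83436 monic irreducible polynomials of degree 2 over F_409

Each element of F_{409^2} that lies in no proper subfield is a root of exactly one monic irreducible of degree 2 over F_409, and each such polynomial has 2 distinct roots in F_{409^2}. By Möbius inversion the count is N_409(2) = (1/2) Σ_{d|2} μ(2/d) · 409^d = (1/2)(μ(2)·409^1 + μ(1)·409^2) = 166872/2 = 83436.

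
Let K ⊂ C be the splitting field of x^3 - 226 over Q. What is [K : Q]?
[K : Q] = 6

The roots of x^3 - 226 are ∛226, ω∛226, ω^2∛226 where ω = e^(2πi/3) is a primitive cube root of unity, so K = Q(∛226, ω). Now [Q(∛226):Q] = 3 (since 226 is not a perfect cube, x^3 - 226 is irreducible) and [Q(ω):Q] = 2. Both 2 and 3 divide [K:Q], and [K:Q] ≤ 3·2 = 6, so [K:Q] = 6. (Equivalently: Q(∛226) ⊂ R but ω ∉ R, so [K : Q(∛226)] = 2.)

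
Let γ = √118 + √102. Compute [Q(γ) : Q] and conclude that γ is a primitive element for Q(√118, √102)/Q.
[Q(γ) : Q] = 4 (equivalently, Q(γ) = Q(√118, √102))

Obviously Q(γ) ⊆ Q(√118, √102), and [Q(√118, √102):Q] = 4 (since 118, 102 are distinct squarefree integers > 1 with 12036 not a perfect square). To show equality we compute the minimal polynomial of γ. From γ = √118 + √102: γ^2 = 118 + 2√(12036) + 102 = 220 + 2√(12036), so γ^2 - 220 = 2√(12036); squaring, (γ^2 - 220)^2 = 4·12036, i.e. γ^4 - 440γ^2 + 48400 - 48144 = 0, i.e. γ^4 - 440γ^2 + 256 = 0. So γ is a root of x^4 - 440x^2 + 256. This polynomial is irreducible over Q: it has no rational root (each ±√118 ± √102 is irrational), and any factorization into two quadratics over Q would force √(12036) ∈ Q (pairing opposite roots) or √118, √102 ∈ Q (other pairings), all impossible. Hence [Q(γ):Q] = 4 = [Q(√118, √102):Q], so Q(γ) = Q(√118, √102).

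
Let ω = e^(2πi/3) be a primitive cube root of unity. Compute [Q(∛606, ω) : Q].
[Q(∛606, ω) : Q] = 6

[Q(∛606):Q] = 3 (min poly x^3 - 606, irreducible since 606 is not a perfect cube). [Q(ω):Q] = 2 (min poly x^2 + x + 1). Since Q(∛606) ⊂ R and ω ∉ R, we have ω ∉ Q(∛606), so x^2 + x + 1 remains irreducible over Q(∛606) and [Q(∛606, ω) : Q(∛606)] = 2. By the tower law, [Q(∛606, ω) : Q] = 3 · 2 = 6. (In fact Q(∛606, ω) is the splitting field of x^3 - 606 over Q.)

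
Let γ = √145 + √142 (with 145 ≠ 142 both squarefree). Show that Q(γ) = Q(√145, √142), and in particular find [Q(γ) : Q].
[Q(γ) : Q] = 4 (equivalently, Q(γ) = Q(√145, √142))

Obviously Q(γ) ⊆ Q(√145, √142), and [Q(√145, √142):Q] = 4 (since 145, 142 are distinct squarefree integers > 1 with 20590 not a perfect square). To show equality we compute the minimal polynomial of γ. From γ = √145 + √142: γ^2 = 145 + 2√(20590) + 142 = 287 + 2√(20590), so γ^2 - 287 = 2√(20590); squaring, (γ^2 - 287)^2 = 4·20590, i.e. γ^4 - 574γ^2 + 82369 - 82360 = 0, i.e. γ^4 - 574γ^2 + 9 = 0. So γ is a root of x^4 - 574x^2 + 9. This polynomial is irreducible over Q: it has no rational root (each ±√145 ± √142 is irrational), and any factorization into two quadratics over Q would force √(20590) ∈ Q (pairing opposite roots) or √145, √142 ∈ Q (other pairings), all impossible. Hence [Q(γ):Q] = 4 = [Q(√145, √142):Q], so Q(γ) = Q(√145, √142).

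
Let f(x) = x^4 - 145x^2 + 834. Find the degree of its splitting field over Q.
[K : Q] = 4

Solving the quadratic in x^2: x^2 = (145 ± √(145^2 - 4·834))/2 = (145 ± √17689)/2 = (145 ± 133)/2, giving x^2 = 139 or x^2 = 6. So f(x) = (x^2 - 139)(x^2 - 6) and the roots of f are ±√139, ±√6. Hence the splitting field is K = Q(√139, √6). Since 139 and 6 are distinct squarefree integers > 1, their product 834 is not a perfect square, so √6 ∉ Q(√139). By the tower law [K:Q] = [Q(√139,√6):Q(√139)] · [Q(√139):Q] = 2 · 2 = 4.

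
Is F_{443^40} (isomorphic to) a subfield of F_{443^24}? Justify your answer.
No: F_{443^40} is not a subfield of F_{443^24}

F_{p^m} embeds in F_{p^n} iff m | n. Here 40 ∤ 24 (since 24 = 0·40 + 24 with remainder 24 ≠ 0), so F_{443^40} is not a subfield of F_{443^24}. Equivalently: if it were, the tower law would give 40 = [F_{443^40}:F_443] dividing [F_{443^24}:F_443] = 24, contradiction.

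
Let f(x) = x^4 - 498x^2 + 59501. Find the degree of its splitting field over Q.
[K : Q] = 4

Solving the quadratic in x^2: x^2 = (498 ± √(498^2 - 4·59501))/2 = (498 ± √10000)/2 = (498 ± 100)/2, giving x^2 = 299 or x^2 = 199. So f(x) = (x^2 - 299)(x^2 - 199) and the roots of f are ±√299, ±√199. Hence the splitting field is K = Q(√299, √199). Since 299 and 199 are distinct squarefree integers > 1, their product 59501 is not a perfect square, so √199 ∉ Q(√299). By the tower law [K:Q] = [Q(√299,√199):Q(√299)] · [Q(√299):Q] = 2 · 2 = 4.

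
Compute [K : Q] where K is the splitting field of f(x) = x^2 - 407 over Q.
[K : Q] = 2

f(x) = x^2 - 407 factors as (x - √407)(x + √407). The splitting field is K = Q(√407). Since 407 is squarefree and > 1, it is not a perfect square, so x^2 - 407 is irreducible over Q and [Q(√407) : Q] = 2. Hence [K : Q] = 2.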